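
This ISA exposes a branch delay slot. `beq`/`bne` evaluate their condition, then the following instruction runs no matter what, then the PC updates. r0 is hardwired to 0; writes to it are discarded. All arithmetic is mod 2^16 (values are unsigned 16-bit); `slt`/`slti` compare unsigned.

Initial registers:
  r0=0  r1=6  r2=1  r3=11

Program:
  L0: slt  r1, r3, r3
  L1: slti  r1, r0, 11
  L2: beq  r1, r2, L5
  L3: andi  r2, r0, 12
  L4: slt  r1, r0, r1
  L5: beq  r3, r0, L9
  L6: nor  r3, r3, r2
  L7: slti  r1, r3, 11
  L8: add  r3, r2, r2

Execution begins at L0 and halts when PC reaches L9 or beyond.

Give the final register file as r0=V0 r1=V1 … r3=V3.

r0=0 r1=0 r2=0 r3=0

  step pc=0: slt  r1, r3, r3  regs=(0,0,1,11)
  step pc=1: slti  r1, r0, 11  regs=(0,1,1,11)
  step pc=2: beq  r1, r2, L5  cond=T  regs=(0,1,1,11)
  step pc=3: andi  r2, r0, 12  regs=(0,1,0,11)
  step pc=5: beq  r3, r0, L9  cond=F  regs=(0,1,0,11)
  step pc=6: nor  r3, r3, r2  regs=(0,1,0,65524)
  step pc=7: slti  r1, r3, 11  regs=(0,0,0,65524)
  step pc=8: add  r3, r2, r2  regs=(0,0,0,0)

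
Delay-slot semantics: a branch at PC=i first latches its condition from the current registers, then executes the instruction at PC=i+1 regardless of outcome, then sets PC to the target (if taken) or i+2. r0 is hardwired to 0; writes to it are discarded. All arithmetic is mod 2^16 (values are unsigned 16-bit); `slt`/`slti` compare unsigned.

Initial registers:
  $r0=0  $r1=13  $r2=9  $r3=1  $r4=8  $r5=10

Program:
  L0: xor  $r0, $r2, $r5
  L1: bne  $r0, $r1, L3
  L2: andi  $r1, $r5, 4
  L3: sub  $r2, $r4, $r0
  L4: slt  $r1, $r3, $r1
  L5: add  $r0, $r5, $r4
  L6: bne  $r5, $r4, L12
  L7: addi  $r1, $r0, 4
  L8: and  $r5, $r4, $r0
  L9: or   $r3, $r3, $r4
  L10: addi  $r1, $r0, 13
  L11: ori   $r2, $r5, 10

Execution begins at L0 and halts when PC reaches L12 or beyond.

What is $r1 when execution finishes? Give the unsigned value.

4

[0] xor  $r0, $r2, $r5  →  {$r0:0, $r1:13, $r2:9, $r3:1, $r4:8, $r5:10}
[1] bne  $r0, $r1, L3  →  {$r0:0, $r1:13, $r2:9, $r3:1, $r4:8, $r5:10}  ⟨branch taken⟩
[2] andi  $r1, $r5, 4  →  {$r0:0, $r1:0, $r2:9, $r3:1, $r4:8, $r5:10}
[3] sub  $r2, $r4, $r0  →  {$r0:0, $r1:0, $r2:8, $r3:1, $r4:8, $r5:10}
[4] slt  $r1, $r3, $r1  →  {$r0:0, $r1:0, $r2:8, $r3:1, $r4:8, $r5:10}
[5] add  $r0, $r5, $r4  →  {$r0:0, $r1:0, $r2:8, $r3:1, $r4:8, $r5:10}
[6] bne  $r5, $r4, L12  →  {$r0:0, $r1:0, $r2:8, $r3:1, $r4:8, $r5:10}  ⟨branch taken⟩
[7] addi  $r1, $r0, 4  →  {$r0:0, $r1:4, $r2:8, $r3:1, $r4:8, $r5:10}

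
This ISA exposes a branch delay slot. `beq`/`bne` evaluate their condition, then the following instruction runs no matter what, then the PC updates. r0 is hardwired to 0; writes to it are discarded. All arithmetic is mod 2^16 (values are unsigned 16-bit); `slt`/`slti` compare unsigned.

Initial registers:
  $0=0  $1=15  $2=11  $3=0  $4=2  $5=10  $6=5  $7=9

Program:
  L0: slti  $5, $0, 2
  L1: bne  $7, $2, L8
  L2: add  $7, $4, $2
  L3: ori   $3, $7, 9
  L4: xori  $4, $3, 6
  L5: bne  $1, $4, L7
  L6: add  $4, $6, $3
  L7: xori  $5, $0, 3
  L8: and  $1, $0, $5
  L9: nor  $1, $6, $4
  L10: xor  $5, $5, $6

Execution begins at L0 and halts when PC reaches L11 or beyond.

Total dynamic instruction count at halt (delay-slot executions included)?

6

#0 slti  $5, $0, 2 ; 0/15/11/0/2/1/5/9
#1 bne  $7, $2, L8 ; 0/15/11/0/2/1/5/9 ; →target
#2 add  $7, $4, $2 ; 0/15/11/0/2/1/5/13
#8 and  $1, $0, $5 ; 0/0/11/0/2/1/5/13
#9 nor  $1, $6, $4 ; 0/65528/11/0/2/1/5/13
#10 xor  $5, $5, $6 ; 0/65528/11/0/2/4/5/13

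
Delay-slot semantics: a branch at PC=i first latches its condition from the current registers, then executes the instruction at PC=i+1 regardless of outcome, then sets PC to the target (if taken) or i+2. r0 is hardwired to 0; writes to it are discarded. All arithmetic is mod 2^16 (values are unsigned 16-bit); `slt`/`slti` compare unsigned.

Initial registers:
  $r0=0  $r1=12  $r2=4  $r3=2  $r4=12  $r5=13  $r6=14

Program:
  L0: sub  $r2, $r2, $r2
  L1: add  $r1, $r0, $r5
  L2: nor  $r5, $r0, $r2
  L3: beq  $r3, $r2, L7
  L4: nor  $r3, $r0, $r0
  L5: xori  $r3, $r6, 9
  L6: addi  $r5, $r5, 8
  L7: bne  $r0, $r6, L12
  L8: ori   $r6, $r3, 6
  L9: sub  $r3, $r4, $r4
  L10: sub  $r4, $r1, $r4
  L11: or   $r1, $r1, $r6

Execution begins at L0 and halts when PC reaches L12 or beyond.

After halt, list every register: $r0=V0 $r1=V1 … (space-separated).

PC=0  sub  $r2, $r2, $r2     | $r0=0 $r1=12 $r2=0 $r3=2 $r4=12 $r5=13 $r6=14
PC=1  add  $r1, $r0, $r5     | $r0=0 $r1=13 $r2=0 $r3=2 $r4=12 $r5=13 $r6=14
PC=2  nor  $r5, $r0, $r2     | $r0=0 $r1=13 $r2=0 $r3=2 $r4=12 $r5=65535 $r6=14
PC=3  beq  $r3, $r2, L7      | $r0=0 $r1=13 $r2=0 $r3=2 $r4=12 $r5=65535 $r6=14  [not taken]
PC=4  nor  $r3, $r0, $r0     | $r0=0 $r1=13 $r2=0 $r3=65535 $r4=12 $r5=65535 $r6=14
PC=5  xori  $r3, $r6, 9      | $r0=0 $r1=13 $r2=0 $r3=7 $r4=12 $r5=65535 $r6=14
PC=6  addi  $r5, $r5, 8      | $r0=0 $r1=13 $r2=0 $r3=7 $r4=12 $r5=7 $r6=14
PC=7  bne  $r0, $r6, L12     | $r0=0 $r1=13 $r2=0 $r3=7 $r4=12 $r5=7 $r6=14  [TAKEN]
PC=8  ori   $r6, $r3, 6      | $r0=0 $r1=13 $r2=0 $r3=7 $r4=12 $r5=7 $r6=7

$r0=0 $r1=13 $r2=0 $r3=7 $r4=12 $r5=7 $r6=7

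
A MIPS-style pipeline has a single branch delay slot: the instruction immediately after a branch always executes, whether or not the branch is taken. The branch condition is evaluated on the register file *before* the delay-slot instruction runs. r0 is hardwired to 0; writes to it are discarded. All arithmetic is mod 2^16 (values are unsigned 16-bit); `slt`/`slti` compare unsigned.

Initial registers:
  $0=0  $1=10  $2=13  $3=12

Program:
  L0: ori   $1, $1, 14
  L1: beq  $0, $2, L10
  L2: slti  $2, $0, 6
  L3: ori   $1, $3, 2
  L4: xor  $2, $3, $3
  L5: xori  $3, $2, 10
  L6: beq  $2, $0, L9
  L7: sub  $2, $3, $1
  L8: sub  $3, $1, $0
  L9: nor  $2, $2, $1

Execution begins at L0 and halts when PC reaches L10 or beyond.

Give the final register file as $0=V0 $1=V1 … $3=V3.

  step pc=0: ori   $1, $1, 14  regs=(0,14,13,12)
  step pc=1: beq  $0, $2, L10  cond=F  regs=(0,14,13,12)
  step pc=2: slti  $2, $0, 6  regs=(0,14,1,12)
  step pc=3: ori   $1, $3, 2  regs=(0,14,1,12)
  step pc=4: xor  $2, $3, $3  regs=(0,14,0,12)
  step pc=5: xori  $3, $2, 10  regs=(0,14,0,10)
  step pc=6: beq  $2, $0, L9  cond=T  regs=(0,14,0,10)
  step pc=7: sub  $2, $3, $1  regs=(0,14,65532,10)
  step pc=9: nor  $2, $2, $1  regs=(0,14,1,10)

$0=0 $1=14 $2=1 $3=10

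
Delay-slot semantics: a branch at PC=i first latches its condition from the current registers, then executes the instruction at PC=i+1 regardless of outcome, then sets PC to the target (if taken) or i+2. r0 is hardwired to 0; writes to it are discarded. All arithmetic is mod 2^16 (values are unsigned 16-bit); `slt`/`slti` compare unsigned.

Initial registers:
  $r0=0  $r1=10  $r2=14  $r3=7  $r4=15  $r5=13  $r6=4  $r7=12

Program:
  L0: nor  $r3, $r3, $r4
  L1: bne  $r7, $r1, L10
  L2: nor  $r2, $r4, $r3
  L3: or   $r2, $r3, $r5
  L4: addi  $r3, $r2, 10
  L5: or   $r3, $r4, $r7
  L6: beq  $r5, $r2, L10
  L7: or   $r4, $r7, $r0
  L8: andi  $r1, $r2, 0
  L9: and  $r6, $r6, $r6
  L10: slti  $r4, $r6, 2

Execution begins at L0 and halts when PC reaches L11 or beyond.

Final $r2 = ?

0

PC=0  nor  $r3, $r3, $r4     | $r0=0 $r1=10 $r2=14 $r3=65520 $r4=15 $r5=13 $r6=4 $r7=12
PC=1  bne  $r7, $r1, L10     | $r0=0 $r1=10 $r2=14 $r3=65520 $r4=15 $r5=13 $r6=4 $r7=12  [TAKEN]
PC=2  nor  $r2, $r4, $r3     | $r0=0 $r1=10 $r2=0 $r3=65520 $r4=15 $r5=13 $r6=4 $r7=12
PC=10 slti  $r4, $r6, 2      | $r0=0 $r1=10 $r2=0 $r3=65520 $r4=0 $r5=13 $r6=4 $r7=12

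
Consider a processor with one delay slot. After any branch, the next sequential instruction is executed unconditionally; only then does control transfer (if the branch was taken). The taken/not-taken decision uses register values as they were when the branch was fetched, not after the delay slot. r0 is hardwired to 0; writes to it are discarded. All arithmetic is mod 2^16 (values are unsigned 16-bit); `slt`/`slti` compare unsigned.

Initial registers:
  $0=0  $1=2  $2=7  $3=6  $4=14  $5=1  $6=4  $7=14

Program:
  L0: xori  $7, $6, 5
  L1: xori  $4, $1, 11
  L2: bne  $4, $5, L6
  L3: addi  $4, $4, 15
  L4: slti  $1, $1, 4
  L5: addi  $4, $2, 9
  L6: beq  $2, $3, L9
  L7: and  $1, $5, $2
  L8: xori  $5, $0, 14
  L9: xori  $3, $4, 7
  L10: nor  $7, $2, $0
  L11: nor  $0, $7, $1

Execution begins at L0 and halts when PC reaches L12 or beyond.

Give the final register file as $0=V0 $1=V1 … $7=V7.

$0=0 $1=1 $2=7 $3=31 $4=24 $5=14 $6=4 $7=65528

PC=0  xori  $7, $6, 5        | $0=0 $1=2 $2=7 $3=6 $4=14 $5=1 $6=4 $7=1
PC=1  xori  $4, $1, 11       | $0=0 $1=2 $2=7 $3=6 $4=9 $5=1 $6=4 $7=1
PC=2  bne  $4, $5, L6        | $0=0 $1=2 $2=7 $3=6 $4=9 $5=1 $6=4 $7=1  [TAKEN]
PC=3  addi  $4, $4, 15       | $0=0 $1=2 $2=7 $3=6 $4=24 $5=1 $6=4 $7=1
PC=6  beq  $2, $3, L9        | $0=0 $1=2 $2=7 $3=6 $4=24 $5=1 $6=4 $7=1  [not taken]
PC=7  and  $1, $5, $2        | $0=0 $1=1 $2=7 $3=6 $4=24 $5=1 $6=4 $7=1
PC=8  xori  $5, $0, 14       | $0=0 $1=1 $2=7 $3=6 $4=24 $5=14 $6=4 $7=1
PC=9  xori  $3, $4, 7        | $0=0 $1=1 $2=7 $3=31 $4=24 $5=14 $6=4 $7=1
PC=10 nor  $7, $2, $0        | $0=0 $1=1 $2=7 $3=31 $4=24 $5=14 $6=4 $7=65528
PC=11 nor  $0, $7, $1        | $0=0 $1=1 $2=7 $3=31 $4=24 $5=14 $6=4 $7=65528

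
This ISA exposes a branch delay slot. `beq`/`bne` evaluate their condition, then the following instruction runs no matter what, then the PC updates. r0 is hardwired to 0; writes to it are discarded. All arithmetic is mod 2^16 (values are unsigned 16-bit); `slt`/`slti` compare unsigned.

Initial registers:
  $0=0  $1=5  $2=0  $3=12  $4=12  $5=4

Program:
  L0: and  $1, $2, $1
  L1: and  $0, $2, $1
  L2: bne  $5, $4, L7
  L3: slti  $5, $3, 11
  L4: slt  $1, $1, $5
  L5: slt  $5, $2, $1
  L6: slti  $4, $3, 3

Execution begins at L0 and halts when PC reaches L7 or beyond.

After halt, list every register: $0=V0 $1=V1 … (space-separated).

PC=0  and  $1, $2, $1        | $0=0 $1=0 $2=0 $3=12 $4=12 $5=4
PC=1  and  $0, $2, $1        | $0=0 $1=0 $2=0 $3=12 $4=12 $5=4
PC=2  bne  $5, $4, L7        | $0=0 $1=0 $2=0 $3=12 $4=12 $5=4  [TAKEN]
PC=3  slti  $5, $3, 11       | $0=0 $1=0 $2=0 $3=12 $4=12 $5=0

$0=0 $1=0 $2=0 $3=12 $4=12 $5=0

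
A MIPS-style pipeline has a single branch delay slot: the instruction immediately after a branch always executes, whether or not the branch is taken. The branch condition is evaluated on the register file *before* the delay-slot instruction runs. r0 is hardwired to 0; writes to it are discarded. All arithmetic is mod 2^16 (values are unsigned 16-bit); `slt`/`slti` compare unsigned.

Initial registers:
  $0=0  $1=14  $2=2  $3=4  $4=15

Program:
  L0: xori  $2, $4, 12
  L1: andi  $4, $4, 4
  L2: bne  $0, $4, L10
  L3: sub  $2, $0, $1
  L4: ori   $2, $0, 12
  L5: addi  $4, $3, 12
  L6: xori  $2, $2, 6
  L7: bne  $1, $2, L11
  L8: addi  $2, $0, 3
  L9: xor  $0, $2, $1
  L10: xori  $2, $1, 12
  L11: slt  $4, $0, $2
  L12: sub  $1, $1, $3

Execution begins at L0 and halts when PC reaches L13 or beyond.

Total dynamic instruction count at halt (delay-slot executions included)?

7

[0] xori  $2, $4, 12  →  {$0:0, $1:14, $2:3, $3:4, $4:15}
[1] andi  $4, $4, 4  →  {$0:0, $1:14, $2:3, $3:4, $4:4}
[2] bne  $0, $4, L10  →  {$0:0, $1:14, $2:3, $3:4, $4:4}  ⟨branch taken⟩
[3] sub  $2, $0, $1  →  {$0:0, $1:14, $2:65522, $3:4, $4:4}
[10] xori  $2, $1, 12  →  {$0:0, $1:14, $2:2, $3:4, $4:4}
[11] slt  $4, $0, $2  →  {$0:0, $1:14, $2:2, $3:4, $4:1}
[12] sub  $1, $1, $3  →  {$0:0, $1:10, $2:2, $3:4, $4:1}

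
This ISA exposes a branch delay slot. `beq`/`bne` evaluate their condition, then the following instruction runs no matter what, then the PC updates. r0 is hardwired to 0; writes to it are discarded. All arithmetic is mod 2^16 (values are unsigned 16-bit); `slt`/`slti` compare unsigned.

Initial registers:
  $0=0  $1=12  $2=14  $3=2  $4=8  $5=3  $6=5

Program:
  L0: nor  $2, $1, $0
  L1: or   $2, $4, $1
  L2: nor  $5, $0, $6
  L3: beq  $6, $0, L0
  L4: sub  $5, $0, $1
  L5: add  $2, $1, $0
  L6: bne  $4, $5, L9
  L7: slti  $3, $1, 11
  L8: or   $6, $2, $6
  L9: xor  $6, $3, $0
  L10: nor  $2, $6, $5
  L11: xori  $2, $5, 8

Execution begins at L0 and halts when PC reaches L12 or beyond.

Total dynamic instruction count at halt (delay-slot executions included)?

11

  step pc=0: nor  $2, $1, $0  regs=(0,12,65523,2,8,3,5)
  step pc=1: or   $2, $4, $1  regs=(0,12,12,2,8,3,5)
  step pc=2: nor  $5, $0, $6  regs=(0,12,12,2,8,65530,5)
  step pc=3: beq  $6, $0, L0  cond=F  regs=(0,12,12,2,8,65530,5)
  step pc=4: sub  $5, $0, $1  regs=(0,12,12,2,8,65524,5)
  step pc=5: add  $2, $1, $0  regs=(0,12,12,2,8,65524,5)
  step pc=6: bne  $4, $5, L9  cond=T  regs=(0,12,12,2,8,65524,5)
  step pc=7: slti  $3, $1, 11  regs=(0,12,12,0,8,65524,5)
  step pc=9: xor  $6, $3, $0  regs=(0,12,12,0,8,65524,0)
  step pc=10: nor  $2, $6, $5  regs=(0,12,11,0,8,65524,0)
  step pc=11: xori  $2, $5, 8  regs=(0,12,65532,0,8,65524,0)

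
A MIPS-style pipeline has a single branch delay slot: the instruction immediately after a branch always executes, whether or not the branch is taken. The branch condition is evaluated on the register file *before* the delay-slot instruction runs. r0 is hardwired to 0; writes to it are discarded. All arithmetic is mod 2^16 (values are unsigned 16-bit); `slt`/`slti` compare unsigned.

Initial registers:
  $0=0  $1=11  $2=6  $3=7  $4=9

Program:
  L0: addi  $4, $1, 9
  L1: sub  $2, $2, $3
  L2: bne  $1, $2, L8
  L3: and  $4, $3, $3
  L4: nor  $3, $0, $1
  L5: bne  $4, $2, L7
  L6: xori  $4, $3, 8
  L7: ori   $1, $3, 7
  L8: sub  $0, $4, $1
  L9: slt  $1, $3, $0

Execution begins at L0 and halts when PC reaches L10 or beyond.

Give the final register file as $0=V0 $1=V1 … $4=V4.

$0=0 $1=0 $2=65535 $3=7 $4=7

  step pc=0: addi  $4, $1, 9  regs=(0,11,6,7,20)
  step pc=1: sub  $2, $2, $3  regs=(0,11,65535,7,20)
  step pc=2: bne  $1, $2, L8  cond=T  regs=(0,11,65535,7,20)
  step pc=3: and  $4, $3, $3  regs=(0,11,65535,7,7)
  step pc=8: sub  $0, $4, $1  regs=(0,11,65535,7,7)
  step pc=9: slt  $1, $3, $0  regs=(0,0,65535,7,7)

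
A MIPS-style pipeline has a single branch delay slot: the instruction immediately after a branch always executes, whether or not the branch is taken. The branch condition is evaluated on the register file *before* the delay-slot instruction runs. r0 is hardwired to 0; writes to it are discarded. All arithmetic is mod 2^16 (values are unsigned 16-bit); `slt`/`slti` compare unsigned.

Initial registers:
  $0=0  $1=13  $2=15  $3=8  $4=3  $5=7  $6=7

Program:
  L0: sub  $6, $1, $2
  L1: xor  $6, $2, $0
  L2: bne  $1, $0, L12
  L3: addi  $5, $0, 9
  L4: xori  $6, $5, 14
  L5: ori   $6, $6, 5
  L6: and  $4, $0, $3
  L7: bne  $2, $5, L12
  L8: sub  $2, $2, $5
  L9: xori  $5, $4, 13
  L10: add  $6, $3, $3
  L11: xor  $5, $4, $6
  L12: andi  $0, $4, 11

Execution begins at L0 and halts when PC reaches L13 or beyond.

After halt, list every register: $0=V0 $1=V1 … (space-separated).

PC=0  sub  $6, $1, $2        | $0=0 $1=13 $2=15 $3=8 $4=3 $5=7 $6=65534
PC=1  xor  $6, $2, $0        | $0=0 $1=13 $2=15 $3=8 $4=3 $5=7 $6=15
PC=2  bne  $1, $0, L12       | $0=0 $1=13 $2=15 $3=8 $4=3 $5=7 $6=15  [TAKEN]
PC=3  addi  $5, $0, 9        | $0=0 $1=13 $2=15 $3=8 $4=3 $5=9 $6=15
PC=12 andi  $0, $4, 11       | $0=0 $1=13 $2=15 $3=8 $4=3 $5=9 $6=15

$0=0 $1=13 $2=15 $3=8 $4=3 $5=9 $6=15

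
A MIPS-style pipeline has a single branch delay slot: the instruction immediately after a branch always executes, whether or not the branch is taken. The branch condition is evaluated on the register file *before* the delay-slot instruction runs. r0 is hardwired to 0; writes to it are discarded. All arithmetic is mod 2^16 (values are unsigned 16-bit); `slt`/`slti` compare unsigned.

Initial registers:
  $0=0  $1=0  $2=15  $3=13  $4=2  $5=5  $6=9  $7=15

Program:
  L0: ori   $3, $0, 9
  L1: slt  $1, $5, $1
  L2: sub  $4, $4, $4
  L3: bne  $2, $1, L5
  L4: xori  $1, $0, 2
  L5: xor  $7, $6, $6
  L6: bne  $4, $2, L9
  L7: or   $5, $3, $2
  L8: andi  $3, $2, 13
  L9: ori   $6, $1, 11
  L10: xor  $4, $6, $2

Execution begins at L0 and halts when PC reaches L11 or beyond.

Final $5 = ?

15

  step pc=0: ori   $3, $0, 9  regs=(0,0,15,9,2,5,9,15)
  step pc=1: slt  $1, $5, $1  regs=(0,0,15,9,2,5,9,15)
  step pc=2: sub  $4, $4, $4  regs=(0,0,15,9,0,5,9,15)
  step pc=3: bne  $2, $1, L5  cond=T  regs=(0,0,15,9,0,5,9,15)
  step pc=4: xori  $1, $0, 2  regs=(0,2,15,9,0,5,9,15)
  step pc=5: xor  $7, $6, $6  regs=(0,2,15,9,0,5,9,0)
  step pc=6: bne  $4, $2, L9  cond=T  regs=(0,2,15,9,0,5,9,0)
  step pc=7: or   $5, $3, $2  regs=(0,2,15,9,0,15,9,0)
  step pc=9: ori   $6, $1, 11  regs=(0,2,15,9,0,15,11,0)
  step pc=10: xor  $4, $6, $2  regs=(0,2,15,9,4,15,11,0)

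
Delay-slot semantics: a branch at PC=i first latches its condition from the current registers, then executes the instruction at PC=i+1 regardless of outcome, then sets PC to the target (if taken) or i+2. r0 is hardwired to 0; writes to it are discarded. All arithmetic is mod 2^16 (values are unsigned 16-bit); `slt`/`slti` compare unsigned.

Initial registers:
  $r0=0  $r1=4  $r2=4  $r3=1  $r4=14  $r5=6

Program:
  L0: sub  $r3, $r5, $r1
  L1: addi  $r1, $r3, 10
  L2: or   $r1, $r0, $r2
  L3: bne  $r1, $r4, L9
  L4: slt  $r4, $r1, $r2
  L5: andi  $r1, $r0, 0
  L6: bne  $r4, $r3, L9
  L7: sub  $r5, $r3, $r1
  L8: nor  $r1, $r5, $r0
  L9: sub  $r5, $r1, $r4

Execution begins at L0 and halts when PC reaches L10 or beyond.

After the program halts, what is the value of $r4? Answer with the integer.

  step pc=0: sub  $r3, $r5, $r1  regs=(0,4,4,2,14,6)
  step pc=1: addi  $r1, $r3, 10  regs=(0,12,4,2,14,6)
  step pc=2: or   $r1, $r0, $r2  regs=(0,4,4,2,14,6)
  step pc=3: bne  $r1, $r4, L9  cond=T  regs=(0,4,4,2,14,6)
  step pc=4: slt  $r4, $r1, $r2  regs=(0,4,4,2,0,6)
  step pc=9: sub  $r5, $r1, $r4  regs=(0,4,4,2,0,4)

0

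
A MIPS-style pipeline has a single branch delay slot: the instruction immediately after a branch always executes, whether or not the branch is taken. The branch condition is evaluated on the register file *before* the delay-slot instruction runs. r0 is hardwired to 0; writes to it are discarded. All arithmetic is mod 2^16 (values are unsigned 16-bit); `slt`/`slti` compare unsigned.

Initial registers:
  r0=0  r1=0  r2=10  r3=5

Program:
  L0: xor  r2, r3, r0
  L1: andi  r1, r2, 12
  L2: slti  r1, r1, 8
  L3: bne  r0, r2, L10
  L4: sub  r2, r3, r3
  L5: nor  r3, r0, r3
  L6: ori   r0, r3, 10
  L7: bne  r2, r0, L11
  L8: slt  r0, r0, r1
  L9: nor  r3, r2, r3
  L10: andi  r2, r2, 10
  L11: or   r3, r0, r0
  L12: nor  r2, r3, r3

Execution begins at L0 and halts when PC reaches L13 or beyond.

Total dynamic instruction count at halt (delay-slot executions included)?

8

[0] xor  r2, r3, r0  →  {r0:0, r1:0, r2:5, r3:5}
[1] andi  r1, r2, 12  →  {r0:0, r1:4, r2:5, r3:5}
[2] slti  r1, r1, 8  →  {r0:0, r1:1, r2:5, r3:5}
[3] bne  r0, r2, L10  →  {r0:0, r1:1, r2:5, r3:5}  ⟨branch taken⟩
[4] sub  r2, r3, r3  →  {r0:0, r1:1, r2:0, r3:5}
[10] andi  r2, r2, 10  →  {r0:0, r1:1, r2:0, r3:5}
[11] or   r3, r0, r0  →  {r0:0, r1:1, r2:0, r3:0}
[12] nor  r2, r3, r3  →  {r0:0, r1:1, r2:65535, r3:0}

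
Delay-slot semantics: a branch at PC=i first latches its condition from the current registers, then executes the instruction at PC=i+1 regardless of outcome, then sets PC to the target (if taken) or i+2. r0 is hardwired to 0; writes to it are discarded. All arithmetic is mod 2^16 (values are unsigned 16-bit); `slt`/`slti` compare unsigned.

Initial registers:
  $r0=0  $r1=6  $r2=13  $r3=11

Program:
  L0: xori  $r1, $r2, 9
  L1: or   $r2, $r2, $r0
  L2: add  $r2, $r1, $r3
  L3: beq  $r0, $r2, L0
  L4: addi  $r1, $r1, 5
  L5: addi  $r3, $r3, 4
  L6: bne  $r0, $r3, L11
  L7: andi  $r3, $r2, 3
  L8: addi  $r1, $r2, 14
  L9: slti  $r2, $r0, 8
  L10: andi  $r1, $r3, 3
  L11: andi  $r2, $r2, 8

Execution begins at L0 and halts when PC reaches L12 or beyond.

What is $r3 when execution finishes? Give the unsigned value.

#0 xori  $r1, $r2, 9 ; 0/4/13/11
#1 or   $r2, $r2, $r0 ; 0/4/13/11
#2 add  $r2, $r1, $r3 ; 0/4/15/11
#3 beq  $r0, $r2, L0 ; 0/4/15/11 ; →fallthru
#4 addi  $r1, $r1, 5 ; 0/9/15/11
#5 addi  $r3, $r3, 4 ; 0/9/15/15
#6 bne  $r0, $r3, L11 ; 0/9/15/15 ; →target
#7 andi  $r3, $r2, 3 ; 0/9/15/3
#11 andi  $r2, $r2, 8 ; 0/9/8/3

3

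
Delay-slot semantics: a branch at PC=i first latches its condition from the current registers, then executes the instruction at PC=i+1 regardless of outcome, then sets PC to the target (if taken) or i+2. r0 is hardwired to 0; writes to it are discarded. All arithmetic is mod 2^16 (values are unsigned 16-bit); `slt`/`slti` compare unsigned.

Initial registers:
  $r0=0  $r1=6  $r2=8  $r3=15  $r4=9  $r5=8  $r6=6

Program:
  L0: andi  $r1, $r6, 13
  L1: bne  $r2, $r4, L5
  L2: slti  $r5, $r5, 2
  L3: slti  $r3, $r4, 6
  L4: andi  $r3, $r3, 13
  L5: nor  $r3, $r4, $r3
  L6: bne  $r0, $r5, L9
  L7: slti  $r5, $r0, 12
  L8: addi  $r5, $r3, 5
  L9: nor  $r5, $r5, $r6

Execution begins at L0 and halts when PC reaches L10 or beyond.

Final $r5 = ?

8

PC=0  andi  $r1, $r6, 13     | $r0=0 $r1=4 $r2=8 $r3=15 $r4=9 $r5=8 $r6=6
PC=1  bne  $r2, $r4, L5      | $r0=0 $r1=4 $r2=8 $r3=15 $r4=9 $r5=8 $r6=6  [TAKEN]
PC=2  slti  $r5, $r5, 2      | $r0=0 $r1=4 $r2=8 $r3=15 $r4=9 $r5=0 $r6=6
PC=5  nor  $r3, $r4, $r3     | $r0=0 $r1=4 $r2=8 $r3=65520 $r4=9 $r5=0 $r6=6
PC=6  bne  $r0, $r5, L9      | $r0=0 $r1=4 $r2=8 $r3=65520 $r4=9 $r5=0 $r6=6  [not taken]
PC=7  slti  $r5, $r0, 12     | $r0=0 $r1=4 $r2=8 $r3=65520 $r4=9 $r5=1 $r6=6
PC=8  addi  $r5, $r3, 5      | $r0=0 $r1=4 $r2=8 $r3=65520 $r4=9 $r5=65525 $r6=6
PC=9  nor  $r5, $r5, $r6     | $r0=0 $r1=4 $r2=8 $r3=65520 $r4=9 $r5=8 $r6=6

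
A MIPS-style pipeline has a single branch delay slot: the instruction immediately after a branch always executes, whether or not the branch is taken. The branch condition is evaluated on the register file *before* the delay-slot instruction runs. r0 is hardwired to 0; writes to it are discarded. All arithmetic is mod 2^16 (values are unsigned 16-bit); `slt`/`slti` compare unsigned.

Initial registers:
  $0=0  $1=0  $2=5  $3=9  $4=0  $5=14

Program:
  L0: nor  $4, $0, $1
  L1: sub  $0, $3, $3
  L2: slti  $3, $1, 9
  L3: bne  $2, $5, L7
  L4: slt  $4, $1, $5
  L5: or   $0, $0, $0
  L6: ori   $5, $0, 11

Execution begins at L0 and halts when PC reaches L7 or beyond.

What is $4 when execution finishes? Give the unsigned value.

1

  step pc=0: nor  $4, $0, $1  regs=(0,0,5,9,65535,14)
  step pc=1: sub  $0, $3, $3  regs=(0,0,5,9,65535,14)
  step pc=2: slti  $3, $1, 9  regs=(0,0,5,1,65535,14)
  step pc=3: bne  $2, $5, L7  cond=T  regs=(0,0,5,1,65535,14)
  step pc=4: slt  $4, $1, $5  regs=(0,0,5,1,1,14)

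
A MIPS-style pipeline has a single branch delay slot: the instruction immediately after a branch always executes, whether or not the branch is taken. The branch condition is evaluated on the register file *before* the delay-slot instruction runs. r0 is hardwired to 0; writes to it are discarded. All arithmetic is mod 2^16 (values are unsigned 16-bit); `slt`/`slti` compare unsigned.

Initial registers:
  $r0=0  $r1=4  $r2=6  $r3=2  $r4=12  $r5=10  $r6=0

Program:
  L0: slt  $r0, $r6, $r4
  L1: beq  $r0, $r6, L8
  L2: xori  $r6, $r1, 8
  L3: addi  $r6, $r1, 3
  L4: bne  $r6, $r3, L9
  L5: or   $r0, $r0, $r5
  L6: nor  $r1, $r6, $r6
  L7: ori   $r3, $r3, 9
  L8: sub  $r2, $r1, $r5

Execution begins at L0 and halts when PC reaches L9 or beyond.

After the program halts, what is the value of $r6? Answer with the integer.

12

PC=0  slt  $r0, $r6, $r4     | $r0=0 $r1=4 $r2=6 $r3=2 $r4=12 $r5=10 $r6=0
PC=1  beq  $r0, $r6, L8      | $r0=0 $r1=4 $r2=6 $r3=2 $r4=12 $r5=10 $r6=0  [TAKEN]
PC=2  xori  $r6, $r1, 8      | $r0=0 $r1=4 $r2=6 $r3=2 $r4=12 $r5=10 $r6=12
PC=8  sub  $r2, $r1, $r5     | $r0=0 $r1=4 $r2=65530 $r3=2 $r4=12 $r5=10 $r6=12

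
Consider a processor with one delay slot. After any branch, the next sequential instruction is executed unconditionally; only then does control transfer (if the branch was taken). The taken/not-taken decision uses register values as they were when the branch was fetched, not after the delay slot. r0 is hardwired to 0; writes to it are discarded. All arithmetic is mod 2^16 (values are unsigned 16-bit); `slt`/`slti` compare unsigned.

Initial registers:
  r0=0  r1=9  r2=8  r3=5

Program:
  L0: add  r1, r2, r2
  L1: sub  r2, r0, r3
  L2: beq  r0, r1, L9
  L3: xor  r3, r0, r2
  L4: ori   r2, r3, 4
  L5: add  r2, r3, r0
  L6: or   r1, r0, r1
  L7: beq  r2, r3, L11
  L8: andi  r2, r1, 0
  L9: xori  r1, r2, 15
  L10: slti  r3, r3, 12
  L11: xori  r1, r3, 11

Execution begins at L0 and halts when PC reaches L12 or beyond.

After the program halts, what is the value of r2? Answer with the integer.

[0] add  r1, r2, r2  →  {r0:0, r1:16, r2:8, r3:5}
[1] sub  r2, r0, r3  →  {r0:0, r1:16, r2:65531, r3:5}
[2] beq  r0, r1, L9  →  {r0:0, r1:16, r2:65531, r3:5}  ⟨branch fallthrough⟩
[3] xor  r3, r0, r2  →  {r0:0, r1:16, r2:65531, r3:65531}
[4] ori   r2, r3, 4  →  {r0:0, r1:16, r2:65535, r3:65531}
[5] add  r2, r3, r0  →  {r0:0, r1:16, r2:65531, r3:65531}
[6] or   r1, r0, r1  →  {r0:0, r1:16, r2:65531, r3:65531}
[7] beq  r2, r3, L11  →  {r0:0, r1:16, r2:65531, r3:65531}  ⟨branch taken⟩
[8] andi  r2, r1, 0  →  {r0:0, r1:16, r2:0, r3:65531}
[11] xori  r1, r3, 11  →  {r0:0, r1:65520, r2:0, r3:65531}

0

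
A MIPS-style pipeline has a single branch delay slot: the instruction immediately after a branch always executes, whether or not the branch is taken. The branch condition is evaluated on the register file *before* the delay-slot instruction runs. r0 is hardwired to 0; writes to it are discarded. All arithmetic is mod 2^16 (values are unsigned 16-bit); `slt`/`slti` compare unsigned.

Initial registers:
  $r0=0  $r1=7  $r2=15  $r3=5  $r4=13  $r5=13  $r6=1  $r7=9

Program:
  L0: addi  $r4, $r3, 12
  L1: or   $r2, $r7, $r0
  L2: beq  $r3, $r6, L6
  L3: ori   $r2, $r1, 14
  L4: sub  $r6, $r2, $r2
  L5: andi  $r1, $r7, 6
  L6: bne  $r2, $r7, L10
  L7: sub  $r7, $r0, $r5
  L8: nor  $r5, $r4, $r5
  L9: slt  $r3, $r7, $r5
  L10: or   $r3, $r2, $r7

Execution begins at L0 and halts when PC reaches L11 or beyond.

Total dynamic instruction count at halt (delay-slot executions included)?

#0 addi  $r4, $r3, 12 ; 0/7/15/5/17/13/1/9
#1 or   $r2, $r7, $r0 ; 0/7/9/5/17/13/1/9
#2 beq  $r3, $r6, L6 ; 0/7/9/5/17/13/1/9 ; →fallthru
#3 ori   $r2, $r1, 14 ; 0/7/15/5/17/13/1/9
#4 sub  $r6, $r2, $r2 ; 0/7/15/5/17/13/0/9
#5 andi  $r1, $r7, 6 ; 0/0/15/5/17/13/0/9
#6 bne  $r2, $r7, L10 ; 0/0/15/5/17/13/0/9 ; →target
#7 sub  $r7, $r0, $r5 ; 0/0/15/5/17/13/0/65523
#10 or   $r3, $r2, $r7 ; 0/0/15/65535/17/13/0/65523

9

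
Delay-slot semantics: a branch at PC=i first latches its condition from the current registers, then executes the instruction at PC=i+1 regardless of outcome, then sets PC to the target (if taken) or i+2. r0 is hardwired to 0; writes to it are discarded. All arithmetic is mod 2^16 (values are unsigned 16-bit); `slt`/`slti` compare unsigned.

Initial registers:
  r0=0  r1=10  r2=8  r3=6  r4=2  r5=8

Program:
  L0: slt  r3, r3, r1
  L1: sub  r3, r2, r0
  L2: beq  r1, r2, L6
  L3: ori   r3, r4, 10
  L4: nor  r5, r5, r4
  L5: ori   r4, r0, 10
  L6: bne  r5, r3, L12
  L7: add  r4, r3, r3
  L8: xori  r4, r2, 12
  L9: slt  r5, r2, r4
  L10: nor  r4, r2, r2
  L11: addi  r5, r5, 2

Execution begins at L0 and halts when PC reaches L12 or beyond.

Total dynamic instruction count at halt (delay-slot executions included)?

  step pc=0: slt  r3, r3, r1  regs=(0,10,8,1,2,8)
  step pc=1: sub  r3, r2, r0  regs=(0,10,8,8,2,8)
  step pc=2: beq  r1, r2, L6  cond=F  regs=(0,10,8,8,2,8)
  step pc=3: ori   r3, r4, 10  regs=(0,10,8,10,2,8)
  step pc=4: nor  r5, r5, r4  regs=(0,10,8,10,2,65525)
  step pc=5: ori   r4, r0, 10  regs=(0,10,8,10,10,65525)
  step pc=6: bne  r5, r3, L12  cond=T  regs=(0,10,8,10,10,65525)
  step pc=7: add  r4, r3, r3  regs=(0,10,8,10,20,65525)

8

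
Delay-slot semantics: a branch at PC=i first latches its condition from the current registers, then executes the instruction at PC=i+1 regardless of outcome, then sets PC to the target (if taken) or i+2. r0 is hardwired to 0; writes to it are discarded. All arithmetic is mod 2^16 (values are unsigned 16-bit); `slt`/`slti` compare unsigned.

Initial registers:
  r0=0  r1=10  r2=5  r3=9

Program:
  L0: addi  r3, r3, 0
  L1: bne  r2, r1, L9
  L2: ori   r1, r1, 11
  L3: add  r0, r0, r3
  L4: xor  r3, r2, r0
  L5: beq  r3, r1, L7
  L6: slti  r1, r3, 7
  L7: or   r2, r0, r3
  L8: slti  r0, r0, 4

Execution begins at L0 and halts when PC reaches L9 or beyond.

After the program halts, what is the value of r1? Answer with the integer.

11

  step pc=0: addi  r3, r3, 0  regs=(0,10,5,9)
  step pc=1: bne  r2, r1, L9  cond=T  regs=(0,10,5,9)
  step pc=2: ori   r1, r1, 11  regs=(0,11,5,9)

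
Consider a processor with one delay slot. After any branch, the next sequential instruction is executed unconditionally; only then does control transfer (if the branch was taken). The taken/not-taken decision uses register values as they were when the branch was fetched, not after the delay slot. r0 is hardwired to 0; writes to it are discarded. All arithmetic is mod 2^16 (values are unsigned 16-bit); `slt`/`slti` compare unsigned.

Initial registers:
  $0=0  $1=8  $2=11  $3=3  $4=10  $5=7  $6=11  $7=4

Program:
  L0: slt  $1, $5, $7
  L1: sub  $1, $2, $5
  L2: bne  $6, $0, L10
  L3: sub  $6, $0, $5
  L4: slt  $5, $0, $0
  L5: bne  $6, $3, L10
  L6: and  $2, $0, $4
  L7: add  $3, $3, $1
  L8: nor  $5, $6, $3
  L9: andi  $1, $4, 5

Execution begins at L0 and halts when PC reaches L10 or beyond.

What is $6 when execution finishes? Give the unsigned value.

65529

[0] slt  $1, $5, $7  →  {$0:0, $1:0, $2:11, $3:3, $4:10, $5:7, $6:11, $7:4}
[1] sub  $1, $2, $5  →  {$0:0, $1:4, $2:11, $3:3, $4:10, $5:7, $6:11, $7:4}
[2] bne  $6, $0, L10  →  {$0:0, $1:4, $2:11, $3:3, $4:10, $5:7, $6:11, $7:4}  ⟨branch taken⟩
[3] sub  $6, $0, $5  →  {$0:0, $1:4, $2:11, $3:3, $4:10, $5:7, $6:65529, $7:4}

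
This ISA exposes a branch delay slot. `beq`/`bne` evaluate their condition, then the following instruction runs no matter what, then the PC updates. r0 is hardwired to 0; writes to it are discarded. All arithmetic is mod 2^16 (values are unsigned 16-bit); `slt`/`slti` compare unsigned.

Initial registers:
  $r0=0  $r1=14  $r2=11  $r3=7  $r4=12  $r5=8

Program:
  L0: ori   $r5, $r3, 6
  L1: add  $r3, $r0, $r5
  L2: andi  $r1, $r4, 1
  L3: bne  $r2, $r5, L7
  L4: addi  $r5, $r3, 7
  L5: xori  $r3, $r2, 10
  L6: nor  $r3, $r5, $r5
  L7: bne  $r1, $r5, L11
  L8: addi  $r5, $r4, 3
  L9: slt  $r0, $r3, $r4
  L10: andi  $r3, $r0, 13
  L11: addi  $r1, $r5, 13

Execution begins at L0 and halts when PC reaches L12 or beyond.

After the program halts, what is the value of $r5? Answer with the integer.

15

[0] ori   $r5, $r3, 6  →  {$r0:0, $r1:14, $r2:11, $r3:7, $r4:12, $r5:7}
[1] add  $r3, $r0, $r5  →  {$r0:0, $r1:14, $r2:11, $r3:7, $r4:12, $r5:7}
[2] andi  $r1, $r4, 1  →  {$r0:0, $r1:0, $r2:11, $r3:7, $r4:12, $r5:7}
[3] bne  $r2, $r5, L7  →  {$r0:0, $r1:0, $r2:11, $r3:7, $r4:12, $r5:7}  ⟨branch taken⟩
[4] addi  $r5, $r3, 7  →  {$r0:0, $r1:0, $r2:11, $r3:7, $r4:12, $r5:14}
[7] bne  $r1, $r5, L11  →  {$r0:0, $r1:0, $r2:11, $r3:7, $r4:12, $r5:14}  ⟨branch taken⟩
[8] addi  $r5, $r4, 3  →  {$r0:0, $r1:0, $r2:11, $r3:7, $r4:12, $r5:15}
[11] addi  $r1, $r5, 13  →  {$r0:0, $r1:28, $r2:11, $r3:7, $r4:12, $r5:15}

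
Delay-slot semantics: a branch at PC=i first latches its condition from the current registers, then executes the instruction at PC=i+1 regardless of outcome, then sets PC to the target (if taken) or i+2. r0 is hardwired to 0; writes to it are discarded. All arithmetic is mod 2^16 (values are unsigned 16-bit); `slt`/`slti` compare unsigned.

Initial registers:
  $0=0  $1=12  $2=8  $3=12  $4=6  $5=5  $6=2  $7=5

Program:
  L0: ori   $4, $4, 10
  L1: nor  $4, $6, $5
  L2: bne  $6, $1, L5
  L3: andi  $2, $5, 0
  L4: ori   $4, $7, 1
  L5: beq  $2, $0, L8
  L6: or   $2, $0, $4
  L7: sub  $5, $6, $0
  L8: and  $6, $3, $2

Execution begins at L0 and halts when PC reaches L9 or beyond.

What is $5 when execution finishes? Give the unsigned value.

PC=0  ori   $4, $4, 10       | $0=0 $1=12 $2=8 $3=12 $4=14 $5=5 $6=2 $7=5
PC=1  nor  $4, $6, $5        | $0=0 $1=12 $2=8 $3=12 $4=65528 $5=5 $6=2 $7=5
PC=2  bne  $6, $1, L5        | $0=0 $1=12 $2=8 $3=12 $4=65528 $5=5 $6=2 $7=5  [TAKEN]
PC=3  andi  $2, $5, 0        | $0=0 $1=12 $2=0 $3=12 $4=65528 $5=5 $6=2 $7=5
PC=5  beq  $2, $0, L8        | $0=0 $1=12 $2=0 $3=12 $4=65528 $5=5 $6=2 $7=5  [TAKEN]
PC=6  or   $2, $0, $4        | $0=0 $1=12 $2=65528 $3=12 $4=65528 $5=5 $6=2 $7=5
PC=8  and  $6, $3, $2        | $0=0 $1=12 $2=65528 $3=12 $4=65528 $5=5 $6=8 $7=5

5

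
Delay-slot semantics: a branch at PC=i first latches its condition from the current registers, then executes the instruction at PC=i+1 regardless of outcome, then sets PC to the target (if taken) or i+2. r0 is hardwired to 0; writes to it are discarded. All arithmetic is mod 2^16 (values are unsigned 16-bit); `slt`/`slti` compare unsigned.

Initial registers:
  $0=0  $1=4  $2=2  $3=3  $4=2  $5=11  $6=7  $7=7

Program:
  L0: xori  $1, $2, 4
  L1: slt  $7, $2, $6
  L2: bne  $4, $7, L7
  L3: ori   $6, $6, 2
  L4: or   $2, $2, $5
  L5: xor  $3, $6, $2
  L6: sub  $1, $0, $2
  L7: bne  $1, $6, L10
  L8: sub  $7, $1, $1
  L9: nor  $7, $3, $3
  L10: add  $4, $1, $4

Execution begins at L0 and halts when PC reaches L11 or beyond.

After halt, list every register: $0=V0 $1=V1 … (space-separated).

$0=0 $1=6 $2=2 $3=3 $4=8 $5=11 $6=7 $7=0

  step pc=0: xori  $1, $2, 4  regs=(0,6,2,3,2,11,7,7)
  step pc=1: slt  $7, $2, $6  regs=(0,6,2,3,2,11,7,1)
  step pc=2: bne  $4, $7, L7  cond=T  regs=(0,6,2,3,2,11,7,1)
  step pc=3: ori   $6, $6, 2  regs=(0,6,2,3,2,11,7,1)
  step pc=7: bne  $1, $6, L10  cond=T  regs=(0,6,2,3,2,11,7,1)
  step pc=8: sub  $7, $1, $1  regs=(0,6,2,3,2,11,7,0)
  step pc=10: add  $4, $1, $4  regs=(0,6,2,3,8,11,7,0)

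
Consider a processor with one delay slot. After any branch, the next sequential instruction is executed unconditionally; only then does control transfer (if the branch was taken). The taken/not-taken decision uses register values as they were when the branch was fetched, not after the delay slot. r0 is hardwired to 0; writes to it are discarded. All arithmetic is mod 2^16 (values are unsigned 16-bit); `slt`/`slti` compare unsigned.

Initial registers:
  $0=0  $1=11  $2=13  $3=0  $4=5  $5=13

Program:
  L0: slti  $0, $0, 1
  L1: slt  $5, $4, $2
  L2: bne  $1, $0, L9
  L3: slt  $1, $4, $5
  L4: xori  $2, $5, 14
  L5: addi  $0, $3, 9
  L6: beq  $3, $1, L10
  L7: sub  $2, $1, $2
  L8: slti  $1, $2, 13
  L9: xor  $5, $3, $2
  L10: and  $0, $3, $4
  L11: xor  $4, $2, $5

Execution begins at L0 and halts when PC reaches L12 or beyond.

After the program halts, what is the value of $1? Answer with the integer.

0

  step pc=0: slti  $0, $0, 1  regs=(0,11,13,0,5,13)
  step pc=1: slt  $5, $4, $2  regs=(0,11,13,0,5,1)
  step pc=2: bne  $1, $0, L9  cond=T  regs=(0,11,13,0,5,1)
  step pc=3: slt  $1, $4, $5  regs=(0,0,13,0,5,1)
  step pc=9: xor  $5, $3, $2  regs=(0,0,13,0,5,13)
  step pc=10: and  $0, $3, $4  regs=(0,0,13,0,5,13)
  step pc=11: xor  $4, $2, $5  regs=(0,0,13,0,0,13)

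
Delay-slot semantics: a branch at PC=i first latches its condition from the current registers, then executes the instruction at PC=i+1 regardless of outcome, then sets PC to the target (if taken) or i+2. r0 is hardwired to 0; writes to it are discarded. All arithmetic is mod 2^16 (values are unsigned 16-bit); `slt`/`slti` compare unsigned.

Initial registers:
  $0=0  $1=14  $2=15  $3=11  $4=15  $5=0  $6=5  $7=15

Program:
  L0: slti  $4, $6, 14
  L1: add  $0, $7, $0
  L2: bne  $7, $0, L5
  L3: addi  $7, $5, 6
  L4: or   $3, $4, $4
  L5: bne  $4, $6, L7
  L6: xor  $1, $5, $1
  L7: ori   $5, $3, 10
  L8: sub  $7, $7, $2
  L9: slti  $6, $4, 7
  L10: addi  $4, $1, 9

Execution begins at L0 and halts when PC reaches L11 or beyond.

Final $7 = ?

65527

PC=0  slti  $4, $6, 14       | $0=0 $1=14 $2=15 $3=11 $4=1 $5=0 $6=5 $7=15
PC=1  add  $0, $7, $0        | $0=0 $1=14 $2=15 $3=11 $4=1 $5=0 $6=5 $7=15
PC=2  bne  $7, $0, L5        | $0=0 $1=14 $2=15 $3=11 $4=1 $5=0 $6=5 $7=15  [TAKEN]
PC=3  addi  $7, $5, 6        | $0=0 $1=14 $2=15 $3=11 $4=1 $5=0 $6=5 $7=6
PC=5  bne  $4, $6, L7        | $0=0 $1=14 $2=15 $3=11 $4=1 $5=0 $6=5 $7=6  [TAKEN]
PC=6  xor  $1, $5, $1        | $0=0 $1=14 $2=15 $3=11 $4=1 $5=0 $6=5 $7=6
PC=7  ori   $5, $3, 10       | $0=0 $1=14 $2=15 $3=11 $4=1 $5=11 $6=5 $7=6
PC=8  sub  $7, $7, $2        | $0=0 $1=14 $2=15 $3=11 $4=1 $5=11 $6=5 $7=65527
PC=9  slti  $6, $4, 7        | $0=0 $1=14 $2=15 $3=11 $4=1 $5=11 $6=1 $7=65527
PC=10 addi  $4, $1, 9        | $0=0 $1=14 $2=15 $3=11 $4=23 $5=11 $6=1 $7=65527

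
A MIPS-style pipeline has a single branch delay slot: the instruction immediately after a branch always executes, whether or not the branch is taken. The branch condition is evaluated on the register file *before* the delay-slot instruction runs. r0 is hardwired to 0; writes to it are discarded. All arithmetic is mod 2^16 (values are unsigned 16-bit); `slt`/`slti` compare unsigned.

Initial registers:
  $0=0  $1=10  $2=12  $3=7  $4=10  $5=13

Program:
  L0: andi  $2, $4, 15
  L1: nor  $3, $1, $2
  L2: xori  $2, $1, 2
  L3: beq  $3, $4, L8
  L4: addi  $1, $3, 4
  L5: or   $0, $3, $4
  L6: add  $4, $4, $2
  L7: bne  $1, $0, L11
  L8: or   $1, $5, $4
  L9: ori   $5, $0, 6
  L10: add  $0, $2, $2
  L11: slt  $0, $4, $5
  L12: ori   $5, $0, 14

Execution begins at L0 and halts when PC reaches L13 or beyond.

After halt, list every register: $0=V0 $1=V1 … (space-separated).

PC=0  andi  $2, $4, 15       | $0=0 $1=10 $2=10 $3=7 $4=10 $5=13
PC=1  nor  $3, $1, $2        | $0=0 $1=10 $2=10 $3=65525 $4=10 $5=13
PC=2  xori  $2, $1, 2        | $0=0 $1=10 $2=8 $3=65525 $4=10 $5=13
PC=3  beq  $3, $4, L8        | $0=0 $1=10 $2=8 $3=65525 $4=10 $5=13  [not taken]
PC=4  addi  $1, $3, 4        | $0=0 $1=65529 $2=8 $3=65525 $4=10 $5=13
PC=5  or   $0, $3, $4        | $0=0 $1=65529 $2=8 $3=65525 $4=10 $5=13
PC=6  add  $4, $4, $2        | $0=0 $1=65529 $2=8 $3=65525 $4=18 $5=13
PC=7  bne  $1, $0, L11       | $0=0 $1=65529 $2=8 $3=65525 $4=18 $5=13  [TAKEN]
PC=8  or   $1, $5, $4        | $0=0 $1=31 $2=8 $3=65525 $4=18 $5=13
PC=11 slt  $0, $4, $5        | $0=0 $1=31 $2=8 $3=65525 $4=18 $5=13
PC=12 ori   $5, $0, 14       | $0=0 $1=31 $2=8 $3=65525 $4=18 $5=14

$0=0 $1=31 $2=8 $3=65525 $4=18 $5=14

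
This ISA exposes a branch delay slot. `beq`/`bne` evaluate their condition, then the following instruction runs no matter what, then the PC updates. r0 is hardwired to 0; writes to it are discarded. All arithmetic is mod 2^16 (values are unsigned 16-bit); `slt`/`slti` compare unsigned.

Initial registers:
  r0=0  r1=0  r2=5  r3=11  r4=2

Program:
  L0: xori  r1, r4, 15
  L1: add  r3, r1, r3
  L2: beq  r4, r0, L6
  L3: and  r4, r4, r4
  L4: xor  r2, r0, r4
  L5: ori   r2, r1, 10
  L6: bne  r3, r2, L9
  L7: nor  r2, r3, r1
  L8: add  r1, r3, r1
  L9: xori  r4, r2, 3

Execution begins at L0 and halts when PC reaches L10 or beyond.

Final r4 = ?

65505

[0] xori  r1, r4, 15  →  {r0:0, r1:13, r2:5, r3:11, r4:2}
[1] add  r3, r1, r3  →  {r0:0, r1:13, r2:5, r3:24, r4:2}
[2] beq  r4, r0, L6  →  {r0:0, r1:13, r2:5, r3:24, r4:2}  ⟨branch fallthrough⟩
[3] and  r4, r4, r4  →  {r0:0, r1:13, r2:5, r3:24, r4:2}
[4] xor  r2, r0, r4  →  {r0:0, r1:13, r2:2, r3:24, r4:2}
[5] ori   r2, r1, 10  →  {r0:0, r1:13, r2:15, r3:24, r4:2}
[6] bne  r3, r2, L9  →  {r0:0, r1:13, r2:15, r3:24, r4:2}  ⟨branch taken⟩
[7] nor  r2, r3, r1  →  {r0:0, r1:13, r2:65506, r3:24, r4:2}
[9] xori  r4, r2, 3  →  {r0:0, r1:13, r2:65506, r3:24, r4:65505}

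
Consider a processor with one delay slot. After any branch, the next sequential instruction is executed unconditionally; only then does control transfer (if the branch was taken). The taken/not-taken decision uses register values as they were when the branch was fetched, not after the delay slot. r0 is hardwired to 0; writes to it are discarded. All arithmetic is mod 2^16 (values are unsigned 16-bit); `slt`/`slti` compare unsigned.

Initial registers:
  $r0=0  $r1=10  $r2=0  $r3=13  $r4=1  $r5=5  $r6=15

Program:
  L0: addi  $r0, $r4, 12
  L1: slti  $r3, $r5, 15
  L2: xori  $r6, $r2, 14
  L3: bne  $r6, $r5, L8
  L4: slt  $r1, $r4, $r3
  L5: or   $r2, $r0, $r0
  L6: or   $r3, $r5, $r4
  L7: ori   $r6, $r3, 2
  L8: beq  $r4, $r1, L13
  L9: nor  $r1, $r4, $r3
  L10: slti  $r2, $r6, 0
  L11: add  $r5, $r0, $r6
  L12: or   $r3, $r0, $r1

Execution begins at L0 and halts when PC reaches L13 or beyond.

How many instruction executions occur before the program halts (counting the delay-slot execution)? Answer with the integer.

#0 addi  $r0, $r4, 12 ; 0/10/0/13/1/5/15
#1 slti  $r3, $r5, 15 ; 0/10/0/1/1/5/15
#2 xori  $r6, $r2, 14 ; 0/10/0/1/1/5/14
#3 bne  $r6, $r5, L8 ; 0/10/0/1/1/5/14 ; →target
#4 slt  $r1, $r4, $r3 ; 0/0/0/1/1/5/14
#8 beq  $r4, $r1, L13 ; 0/0/0/1/1/5/14 ; →fallthru
#9 nor  $r1, $r4, $r3 ; 0/65534/0/1/1/5/14
#10 slti  $r2, $r6, 0 ; 0/65534/0/1/1/5/14
#11 add  $r5, $r0, $r6 ; 0/65534/0/1/1/14/14
#12 or   $r3, $r0, $r1 ; 0/65534/0/65534/1/14/14

10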